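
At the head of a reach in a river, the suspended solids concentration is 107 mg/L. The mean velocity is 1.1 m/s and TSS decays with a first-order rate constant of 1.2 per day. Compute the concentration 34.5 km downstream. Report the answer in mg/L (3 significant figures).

69.2 mg/L

Travel time t = 34.5 km / 1.1 m/s = 3.45e+04/1.1 = 3.136e+04 s = 0.363 d.
First-order decay: C = 107·exp(−1.2·0.363) = 107·0.6469 = 69.22 mg/L.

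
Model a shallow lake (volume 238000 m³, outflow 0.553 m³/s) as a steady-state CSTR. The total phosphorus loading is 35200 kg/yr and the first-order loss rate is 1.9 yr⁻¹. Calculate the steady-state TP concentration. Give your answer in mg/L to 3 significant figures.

Outflow Q = 0.553 m³/s × 3.156e+07 s/yr = 1.745e+07 m³/yr.
Steady-state CSTR mass balance: W = Q·C + k·V·C, so C = W/(Q + kV).
Q + kV = 1.745e+07 + 1.9·238000 = 1.79e+07 m³/yr.
C = 35200/1.79e+07 = 0.001966 kg/m³ = 1.966 mg/L.

1.97 mg/L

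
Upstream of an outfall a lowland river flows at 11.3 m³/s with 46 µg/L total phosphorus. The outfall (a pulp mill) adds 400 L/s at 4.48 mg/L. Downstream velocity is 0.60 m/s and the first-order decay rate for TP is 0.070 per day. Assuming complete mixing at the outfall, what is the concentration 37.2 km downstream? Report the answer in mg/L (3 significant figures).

400 L/s = 0.4 m³/s.
46 µg/L = 0.046 mg/L.
After complete mixing, C₀ = (0.4·4.48 + 11.3·0.046) / 11.7 = 0.1976 mg/L.
Travel time t = 3.72e+04 m / 0.60 m/s = 6.2e+04 s = 0.7176 d.
C = 0.1976·exp(−0.070·0.7176) = 0.1976·0.951 = 0.1879 mg/L.

0.188 mg/L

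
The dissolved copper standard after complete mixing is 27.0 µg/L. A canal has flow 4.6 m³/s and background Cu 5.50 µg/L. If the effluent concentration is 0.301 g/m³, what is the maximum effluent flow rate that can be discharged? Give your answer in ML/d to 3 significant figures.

31.2 ML/d

5.50 µg/L = 0.0055 mg/L.
27.0 µg/L = 0.027 mg/L.
Mass balance at complete mixing: C_std·(Q_w + Q_r) = Q_w·C_e + Q_r·C_b.
Rearranging, Q_w = Q_r·(C_std − C_b)/(C_e − C_std) = 4.6·(0.027 − 0.0055) / (0.301 − 0.027) = 0.3609 m³/s.
= 31.19 ML/d.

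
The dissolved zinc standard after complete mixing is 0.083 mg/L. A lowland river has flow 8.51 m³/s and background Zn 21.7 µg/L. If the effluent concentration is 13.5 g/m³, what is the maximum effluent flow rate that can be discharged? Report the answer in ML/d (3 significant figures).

3.36 ML/d

21.7 µg/L = 0.0217 mg/L.
Mass balance at complete mixing: C_std·(Q_w + Q_r) = Q_w·C_e + Q_r·C_b.
Rearranging, Q_w = Q_r·(C_std − C_b)/(C_e − C_std) = 8.51·(0.083 − 0.0217) / (13.5 − 0.083) = 0.03888 m³/s.
= 3.359 ML/d.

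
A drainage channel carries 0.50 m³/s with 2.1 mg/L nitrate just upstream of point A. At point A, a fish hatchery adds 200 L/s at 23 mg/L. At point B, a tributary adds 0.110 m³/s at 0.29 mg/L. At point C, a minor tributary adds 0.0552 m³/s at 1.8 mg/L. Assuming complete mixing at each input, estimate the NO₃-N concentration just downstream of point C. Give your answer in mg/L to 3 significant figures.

200 L/s = 0.2 m³/s.
After input A: C = (0.5·2.1 + 0.2·23) / 0.7 = 8.071 mg/L.
After input B: C = (0.7·8.071 + 0.11·0.29) / 0.81 = 7.015 mg/L.
After input C: C = (0.81·7.015 + 0.0552·1.8) / 0.8652 = 6.682 mg/L.

6.68 mg/L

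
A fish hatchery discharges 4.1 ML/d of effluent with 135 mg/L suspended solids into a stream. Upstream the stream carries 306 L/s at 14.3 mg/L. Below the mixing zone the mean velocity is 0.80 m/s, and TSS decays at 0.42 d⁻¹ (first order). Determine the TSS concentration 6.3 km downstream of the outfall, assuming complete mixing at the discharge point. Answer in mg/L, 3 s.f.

29.4 mg/L

4.1 ML/d = 0.04745 m³/s.
306 L/s = 0.306 m³/s.
After complete mixing, C₀ = (0.04745·135 + 0.306·14.3) / 0.3535 = 30.5 mg/L.
Travel time t = 6300 m / 0.80 m/s = 7875 s = 0.09115 d.
C = 30.5·exp(−0.42·0.09115) = 30.5·0.9624 = 29.36 mg/L.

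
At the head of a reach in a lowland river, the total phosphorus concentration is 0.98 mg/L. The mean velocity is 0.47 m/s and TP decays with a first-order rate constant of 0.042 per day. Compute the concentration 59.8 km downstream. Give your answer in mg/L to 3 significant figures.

Travel time t = 59.8 km / 0.47 m/s = 5.98e+04/0.47 = 1.272e+05 s = 1.473 d.
First-order decay: C = 0.98·exp(−0.042·1.473) = 0.98·0.94 = 0.9212 mg/L.

0.921 mg/L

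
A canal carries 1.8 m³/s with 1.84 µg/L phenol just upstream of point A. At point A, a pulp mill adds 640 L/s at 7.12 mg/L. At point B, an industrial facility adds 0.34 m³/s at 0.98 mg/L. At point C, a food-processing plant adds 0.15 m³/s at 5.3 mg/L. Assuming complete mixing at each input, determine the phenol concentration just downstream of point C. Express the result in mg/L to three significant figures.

1.84 µg/L = 0.00184 mg/L.
640 L/s = 0.64 m³/s.
After input A: C = (1.8·0.00184 + 0.64·7.12) / 2.44 = 1.869 mg/L.
After input B: C = (2.44·1.869 + 0.34·0.98) / 2.78 = 1.76 mg/L.
After input C: C = (2.78·1.76 + 0.15·5.3) / 2.93 = 1.941 mg/L.

1.94 mg/L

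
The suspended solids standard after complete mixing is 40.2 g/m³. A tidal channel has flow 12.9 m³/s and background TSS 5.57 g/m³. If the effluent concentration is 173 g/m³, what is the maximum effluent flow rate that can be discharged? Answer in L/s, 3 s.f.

Mass balance at complete mixing: C_std·(Q_w + Q_r) = Q_w·C_e + Q_r·C_b.
Rearranging, Q_w = Q_r·(C_std − C_b)/(C_e − C_std) = 12.9·(40.2 − 5.57) / (173 − 40.2) = 3.364 m³/s.
= 3364 L/s.

3360 L/s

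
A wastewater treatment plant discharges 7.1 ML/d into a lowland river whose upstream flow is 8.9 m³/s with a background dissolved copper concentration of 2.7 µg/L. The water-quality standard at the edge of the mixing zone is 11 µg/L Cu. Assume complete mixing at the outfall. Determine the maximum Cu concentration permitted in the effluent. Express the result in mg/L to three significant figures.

0.910 mg/L

7.1 ML/d = 0.08218 m³/s.
2.7 µg/L = 0.0027 mg/L.
11 µg/L = 0.011 mg/L.
Mass balance: 0.011·8.982 = 0.08218·Cₑ + 8.9·0.0027.
Cₑ = (0.0988 − 0.02403) / 0.08218 = 0.9099 mg/L.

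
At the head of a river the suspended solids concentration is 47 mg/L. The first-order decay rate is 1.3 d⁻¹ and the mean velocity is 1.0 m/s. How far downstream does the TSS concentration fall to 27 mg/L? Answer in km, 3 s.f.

36.8 km

From C = C₀·e^(−kt), t = ln(C₀/C)/k = ln(47/27)/1.3 = 0.5543/1.3 = 0.4264 d.
Distance = v·t = 1.0 m/s × 3.684e+04 s = 3.684e+04 m = 36.84 km.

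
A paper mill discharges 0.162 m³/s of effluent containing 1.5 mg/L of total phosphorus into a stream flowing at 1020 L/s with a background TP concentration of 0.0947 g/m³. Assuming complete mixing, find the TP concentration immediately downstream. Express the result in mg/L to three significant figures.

1020 L/s = 1.02 m³/s.
Flow-weighted mixing gives C = (0.162·1.5 + 1.02·0.0947) / (0.162 + 1.02) = 0.3396/1.182 = 0.2873 mg/L.

0.287 mg/L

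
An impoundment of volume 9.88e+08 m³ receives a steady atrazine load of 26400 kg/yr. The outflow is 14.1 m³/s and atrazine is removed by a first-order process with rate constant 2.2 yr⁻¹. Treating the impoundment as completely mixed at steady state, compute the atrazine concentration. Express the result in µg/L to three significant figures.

Outflow Q = 14.1 m³/s × 3.156e+07 s/yr = 4.45e+08 m³/yr.
Steady-state CSTR mass balance: W = Q·C + k·V·C, so C = W/(Q + kV).
Q + kV = 4.45e+08 + 2.2·9.88e+08 = 2.619e+09 m³/yr.
C = 26400/2.619e+09 = 1.008e-05 kg/m³ = 0.01008 mg/L = 10.08 µg/L.

10.1 µg/L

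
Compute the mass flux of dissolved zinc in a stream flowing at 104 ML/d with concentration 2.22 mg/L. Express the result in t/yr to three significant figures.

84.3 t/yr

104 ML/d = 1.204 m³/s.
Mass flux = Q·C = 1.204 m³/s × 2.22 g/m³ = 2.672 g/s.
= 2.672 g/s × 31.56 = 84.33 t/yr.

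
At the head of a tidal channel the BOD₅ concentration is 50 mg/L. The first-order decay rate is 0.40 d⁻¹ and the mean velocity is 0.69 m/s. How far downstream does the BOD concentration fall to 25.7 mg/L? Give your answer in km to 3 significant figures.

99.2 km

From C = C₀·e^(−kt), t = ln(C₀/C)/k = ln(50/25.7)/0.40 = 0.6655/0.40 = 1.664 d.
Distance = v·t = 0.69 m/s × 1.438e+05 s = 9.919e+04 m = 99.19 km.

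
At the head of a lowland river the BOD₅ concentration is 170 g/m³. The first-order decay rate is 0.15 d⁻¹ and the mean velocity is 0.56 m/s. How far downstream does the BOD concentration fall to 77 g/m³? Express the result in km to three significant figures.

255 km

From C = C₀·e^(−kt), t = ln(C₀/C)/k = ln(170/77)/0.15 = 0.792/0.15 = 5.28 d.
Distance = v·t = 0.56 m/s × 4.562e+05 s = 2.555e+05 m = 255.5 km.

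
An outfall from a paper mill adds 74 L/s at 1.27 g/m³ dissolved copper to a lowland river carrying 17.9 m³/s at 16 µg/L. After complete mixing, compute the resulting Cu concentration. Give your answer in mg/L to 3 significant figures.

74 L/s = 0.074 m³/s.
16 µg/L = 0.016 mg/L.
Conservation of mass across the mixing zone: C = (0.074·1.27 + 17.9·0.016) / (0.074 + 17.9) = 0.3804/17.97 = 0.02116 mg/L.

0.0212 mg/L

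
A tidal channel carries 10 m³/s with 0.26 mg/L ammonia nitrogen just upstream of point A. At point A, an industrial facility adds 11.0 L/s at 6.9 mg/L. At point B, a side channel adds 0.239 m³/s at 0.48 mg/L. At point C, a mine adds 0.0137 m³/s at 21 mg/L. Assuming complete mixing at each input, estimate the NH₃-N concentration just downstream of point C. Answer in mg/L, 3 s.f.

0.300 mg/L

11.0 L/s = 0.011 m³/s.
After input A: C = (10·0.26 + 0.011·6.9) / 10.01 = 0.2673 mg/L.
After input B: C = (10.01·0.2673 + 0.239·0.48) / 10.25 = 0.2723 mg/L.
After input C: C = (10.25·0.2723 + 0.0137·21) / 10.26 = 0.2999 mg/L.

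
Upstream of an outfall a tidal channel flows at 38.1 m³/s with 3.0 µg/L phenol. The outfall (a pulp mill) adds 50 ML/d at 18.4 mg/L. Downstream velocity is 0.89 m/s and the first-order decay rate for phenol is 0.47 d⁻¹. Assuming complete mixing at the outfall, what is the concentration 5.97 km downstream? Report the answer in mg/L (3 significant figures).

0.268 mg/L

50 ML/d = 0.5787 m³/s.
3.0 µg/L = 0.003 mg/L.
After complete mixing, C₀ = (0.5787·18.4 + 38.1·0.003) / 38.68 = 0.2783 mg/L.
Travel time t = 5970 m / 0.89 m/s = 6708 s = 0.07764 d.
C = 0.2783·exp(−0.47·0.07764) = 0.2783·0.9642 = 0.2683 mg/L.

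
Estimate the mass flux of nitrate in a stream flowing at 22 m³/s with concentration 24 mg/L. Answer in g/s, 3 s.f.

Mass flux = Q·C = 22 m³/s × 24 g/m³ = 528 g/s.

528 g/s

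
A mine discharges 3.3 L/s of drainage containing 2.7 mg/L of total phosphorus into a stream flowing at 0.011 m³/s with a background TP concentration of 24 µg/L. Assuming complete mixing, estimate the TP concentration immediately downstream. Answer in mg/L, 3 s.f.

0.642 mg/L

3.3 L/s = 0.0033 m³/s.
24 µg/L = 0.024 mg/L.
By mass balance at complete mixing, C = (0.0033·2.7 + 0.011·0.024) / (0.0033 + 0.011) = 0.009174/0.0143 = 0.6415 mg/L.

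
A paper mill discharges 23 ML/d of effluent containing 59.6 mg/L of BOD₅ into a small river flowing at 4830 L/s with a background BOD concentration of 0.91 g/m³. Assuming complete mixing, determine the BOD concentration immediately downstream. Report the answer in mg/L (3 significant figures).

3.98 mg/L

23 ML/d = 0.2662 m³/s.
4830 L/s = 4.83 m³/s.
Conservation of mass across the mixing zone: C = (0.2662·59.6 + 4.83·0.91) / (0.2662 + 4.83) = 20.26/5.096 = 3.976 mg/L.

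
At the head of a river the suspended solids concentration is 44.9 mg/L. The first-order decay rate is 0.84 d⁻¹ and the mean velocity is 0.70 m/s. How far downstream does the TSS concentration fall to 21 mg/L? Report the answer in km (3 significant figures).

From C = C₀·e^(−kt), t = ln(C₀/C)/k = ln(44.9/21)/0.84 = 0.7599/0.84 = 0.9047 d.
Distance = v·t = 0.70 m/s × 7.816e+04 s = 5.471e+04 m = 54.71 km.

54.7 km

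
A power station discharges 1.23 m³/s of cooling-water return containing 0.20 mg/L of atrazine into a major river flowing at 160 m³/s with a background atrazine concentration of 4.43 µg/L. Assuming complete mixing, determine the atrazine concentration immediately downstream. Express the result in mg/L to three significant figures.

0.00592 mg/L

4.43 µg/L = 0.00443 mg/L.
Conservation of mass across the mixing zone: C = (1.23·0.2 + 160·0.00443) / (1.23 + 160) = 0.9548/161.2 = 0.005922 mg/L.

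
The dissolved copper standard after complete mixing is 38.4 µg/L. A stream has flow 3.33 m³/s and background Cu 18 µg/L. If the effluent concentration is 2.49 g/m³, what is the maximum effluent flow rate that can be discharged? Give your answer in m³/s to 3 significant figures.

18 µg/L = 0.018 mg/L.
38.4 µg/L = 0.0384 mg/L.
Mass balance at complete mixing: C_std·(Q_w + Q_r) = Q_w·C_e + Q_r·C_b.
Rearranging, Q_w = Q_r·(C_std − C_b)/(C_e − C_std) = 3.33·(0.0384 − 0.018) / (2.49 − 0.0384) = 0.02771 m³/s.

0.0277 m³/s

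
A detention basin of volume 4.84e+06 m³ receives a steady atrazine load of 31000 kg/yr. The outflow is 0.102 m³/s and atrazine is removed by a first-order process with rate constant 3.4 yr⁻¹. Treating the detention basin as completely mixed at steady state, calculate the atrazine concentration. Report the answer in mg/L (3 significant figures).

Outflow Q = 0.102 m³/s × 3.156e+07 s/yr = 3.219e+06 m³/yr.
Steady-state CSTR mass balance: W = Q·C + k·V·C, so C = W/(Q + kV).
Q + kV = 3.219e+06 + 3.4·4.84e+06 = 1.967e+07 m³/yr.
C = 31000/1.967e+07 = 0.001576 kg/m³ = 1.576 mg/L.

1.58 mg/L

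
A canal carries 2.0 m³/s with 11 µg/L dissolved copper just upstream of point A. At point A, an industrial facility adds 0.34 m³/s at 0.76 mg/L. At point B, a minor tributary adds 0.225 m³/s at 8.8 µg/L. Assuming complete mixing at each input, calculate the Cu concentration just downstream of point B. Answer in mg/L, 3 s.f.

0.110 mg/L

11 µg/L = 0.011 mg/L.
After input A: C = (2·0.011 + 0.34·0.76) / 2.34 = 0.1198 mg/L.
8.8 µg/L = 0.0088 mg/L.
After input B: C = (2.34·0.1198 + 0.225·0.0088) / 2.565 = 0.1101 mg/L.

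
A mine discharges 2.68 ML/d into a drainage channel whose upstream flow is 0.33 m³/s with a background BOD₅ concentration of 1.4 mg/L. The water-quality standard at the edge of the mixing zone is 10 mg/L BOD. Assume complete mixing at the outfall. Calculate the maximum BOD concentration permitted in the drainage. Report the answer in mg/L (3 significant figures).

2.68 ML/d = 0.03102 m³/s.
Mass balance: 10·0.361 = 0.03102·Cₑ + 0.33·1.4.
Cₑ = (3.61 − 0.462) / 0.03102 = 101.5 mg/L.

101 mg/L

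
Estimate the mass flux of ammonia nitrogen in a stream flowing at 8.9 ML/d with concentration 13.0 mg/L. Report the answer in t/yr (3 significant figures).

42.3 t/yr

8.9 ML/d = 0.103 m³/s.
Mass flux = Q·C = 0.103 m³/s × 13 g/m³ = 1.339 g/s.
= 1.339 g/s × 31.56 = 42.26 t/yr.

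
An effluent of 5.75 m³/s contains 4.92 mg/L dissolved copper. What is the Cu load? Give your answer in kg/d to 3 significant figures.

Mass flux = Q·C = 5.75 m³/s × 4.92 g/m³ = 28.29 g/s.
= 28.29 g/s × 86.4 = 2444 kg/d.

2440 kg/d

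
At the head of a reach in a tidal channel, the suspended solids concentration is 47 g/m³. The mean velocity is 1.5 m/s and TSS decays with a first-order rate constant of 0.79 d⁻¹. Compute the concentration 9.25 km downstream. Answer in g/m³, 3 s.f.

Travel time t = 9.25 km / 1.5 m/s = 9250/1.5 = 6167 s = 0.07137 d.
First-order decay: C = 47·exp(−0.79·0.07137) = 47·0.9452 = 44.42 g/m³.

44.4 g/m³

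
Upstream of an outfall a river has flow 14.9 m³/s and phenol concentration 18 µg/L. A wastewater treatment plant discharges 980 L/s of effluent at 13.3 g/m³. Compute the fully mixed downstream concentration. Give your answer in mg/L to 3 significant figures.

980 L/s = 0.98 m³/s.
18 µg/L = 0.018 mg/L.
Conservation of mass across the mixing zone: C = (0.98·13.3 + 14.9·0.018) / (0.98 + 14.9) = 13.3/15.88 = 0.8377 mg/L.

0.838 mg/L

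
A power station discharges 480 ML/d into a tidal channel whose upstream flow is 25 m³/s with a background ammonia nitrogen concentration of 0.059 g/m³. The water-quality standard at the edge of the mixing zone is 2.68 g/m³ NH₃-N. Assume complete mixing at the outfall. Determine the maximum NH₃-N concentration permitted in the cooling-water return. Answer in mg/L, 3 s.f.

14.5 mg/L

480 ML/d = 5.556 m³/s.
Mass balance: 2.68·30.56 = 5.556·Cₑ + 25·0.059.
Cₑ = (81.89 − 1.475) / 5.556 = 14.47 mg/L.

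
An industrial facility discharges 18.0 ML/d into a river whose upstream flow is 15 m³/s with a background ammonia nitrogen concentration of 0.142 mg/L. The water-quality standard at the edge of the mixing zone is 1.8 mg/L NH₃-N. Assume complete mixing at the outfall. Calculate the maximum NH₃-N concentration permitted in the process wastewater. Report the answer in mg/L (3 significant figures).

121 mg/L

18.0 ML/d = 0.2083 m³/s.
Mass balance: 1.8·15.21 = 0.2083·Cₑ + 15·0.142.
Cₑ = (27.38 − 2.13) / 0.2083 = 121.2 mg/L.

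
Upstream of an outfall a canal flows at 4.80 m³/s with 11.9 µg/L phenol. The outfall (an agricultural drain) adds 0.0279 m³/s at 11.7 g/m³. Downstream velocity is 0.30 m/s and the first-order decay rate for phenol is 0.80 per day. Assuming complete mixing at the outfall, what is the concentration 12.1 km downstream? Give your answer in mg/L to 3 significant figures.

11.9 µg/L = 0.0119 mg/L.
After complete mixing, C₀ = (0.0279·11.7 + 4.8·0.0119) / 4.828 = 0.07944 mg/L.
Travel time t = 1.21e+04 m / 0.30 m/s = 4.033e+04 s = 0.4668 d.
C = 0.07944·exp(−0.80·0.4668) = 0.07944·0.6884 = 0.05469 mg/L.

0.0547 mg/L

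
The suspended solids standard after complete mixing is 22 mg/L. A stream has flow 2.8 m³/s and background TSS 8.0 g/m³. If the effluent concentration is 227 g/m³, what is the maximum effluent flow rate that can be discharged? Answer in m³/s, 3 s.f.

0.191 m³/s

Mass balance at complete mixing: C_std·(Q_w + Q_r) = Q_w·C_e + Q_r·C_b.
Rearranging, Q_w = Q_r·(C_std − C_b)/(C_e − C_std) = 2.8·(22 − 8) / (227 − 22) = 0.1912 m³/s.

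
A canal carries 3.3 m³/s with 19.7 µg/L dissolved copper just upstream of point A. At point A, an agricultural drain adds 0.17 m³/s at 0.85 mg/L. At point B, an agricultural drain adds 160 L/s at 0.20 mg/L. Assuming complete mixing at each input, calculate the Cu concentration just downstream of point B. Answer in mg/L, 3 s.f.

19.7 µg/L = 0.0197 mg/L.
After input A: C = (3.3·0.0197 + 0.17·0.85) / 3.47 = 0.06038 mg/L.
160 L/s = 0.16 m³/s.
After input B: C = (3.47·0.06038 + 0.16·0.2) / 3.63 = 0.06653 mg/L.

0.0665 mg/L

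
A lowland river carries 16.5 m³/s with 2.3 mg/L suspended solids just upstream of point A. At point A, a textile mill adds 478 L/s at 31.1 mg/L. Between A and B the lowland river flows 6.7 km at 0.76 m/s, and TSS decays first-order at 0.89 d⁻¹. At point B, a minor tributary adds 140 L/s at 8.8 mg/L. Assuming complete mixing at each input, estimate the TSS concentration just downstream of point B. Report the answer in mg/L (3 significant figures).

478 L/s = 0.478 m³/s.
After input A: C = (16.5·2.3 + 0.478·31.1) / 16.98 = 3.111 mg/L.
Over the 6.7 km reach to input B (t = 8816 s = 0.102 d), decay gives C = 3.111·exp(−0.89·0.102) = 2.841 mg/L.
140 L/s = 0.14 m³/s.
After input B: C = (16.98·2.841 + 0.14·8.8) / 17.12 = 2.89 mg/L.

2.89 mg/L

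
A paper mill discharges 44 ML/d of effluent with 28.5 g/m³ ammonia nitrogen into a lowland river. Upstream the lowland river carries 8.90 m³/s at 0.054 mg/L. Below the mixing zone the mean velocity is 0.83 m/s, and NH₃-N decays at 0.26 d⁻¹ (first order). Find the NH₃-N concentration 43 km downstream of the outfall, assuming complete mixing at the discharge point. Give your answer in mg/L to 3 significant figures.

1.36 mg/L

44 ML/d = 0.5093 m³/s.
After complete mixing, C₀ = (0.5093·28.5 + 8.9·0.054) / 9.409 = 1.594 mg/L.
Travel time t = 4.3e+04 m / 0.83 m/s = 5.181e+04 s = 0.5996 d.
C = 1.594·exp(−0.26·0.5996) = 1.594·0.8556 = 1.364 mg/L.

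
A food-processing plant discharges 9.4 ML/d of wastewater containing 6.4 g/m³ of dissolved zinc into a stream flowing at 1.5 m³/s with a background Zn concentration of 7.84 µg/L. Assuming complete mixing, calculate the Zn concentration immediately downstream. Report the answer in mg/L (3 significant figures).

0.440 mg/L

9.4 ML/d = 0.1088 m³/s.
7.84 µg/L = 0.00784 mg/L.
Flow-weighted mixing gives C = (0.1088·6.4 + 1.5·0.00784) / (0.1088 + 1.5) = 0.7081/1.609 = 0.4401 mg/L.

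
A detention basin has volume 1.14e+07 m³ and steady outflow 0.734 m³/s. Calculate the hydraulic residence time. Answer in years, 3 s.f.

0.492 yr

Q = 0.734 m³/s × 3.156e+07 s/yr = 2.316e+07 m³/yr.
Hydraulic residence time τ = V/Q = 1.14e+07/2.316e+07 = 0.4922 yr.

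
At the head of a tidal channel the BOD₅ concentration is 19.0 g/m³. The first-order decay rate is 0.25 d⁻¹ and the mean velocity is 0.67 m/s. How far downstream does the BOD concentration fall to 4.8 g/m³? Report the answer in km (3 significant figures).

319 km

From C = C₀·e^(−kt), t = ln(C₀/C)/k = ln(19.0/4.8)/0.25 = 1.376/0.25 = 5.503 d.
Distance = v·t = 0.67 m/s × 4.755e+05 s = 3.186e+05 m = 318.6 km.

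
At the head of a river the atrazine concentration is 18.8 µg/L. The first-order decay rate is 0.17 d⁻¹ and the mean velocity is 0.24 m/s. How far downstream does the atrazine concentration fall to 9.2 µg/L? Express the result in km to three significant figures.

From C = C₀·e^(−kt), t = ln(C₀/C)/k = ln(18.8/9.2)/0.17 = 0.7147/0.17 = 4.204 d.
Distance = v·t = 0.24 m/s × 3.632e+05 s = 8.717e+04 m = 87.17 km.

87.2 km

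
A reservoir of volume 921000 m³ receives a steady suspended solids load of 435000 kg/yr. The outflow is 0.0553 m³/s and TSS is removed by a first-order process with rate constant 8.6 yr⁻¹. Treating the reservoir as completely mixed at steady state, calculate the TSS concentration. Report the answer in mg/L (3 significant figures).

Outflow Q = 0.0553 m³/s × 3.156e+07 s/yr = 1.745e+06 m³/yr.
Steady-state CSTR mass balance: W = Q·C + k·V·C, so C = W/(Q + kV).
Q + kV = 1.745e+06 + 8.6·921000 = 9.666e+06 m³/yr.
C = 435000/9.666e+06 = 0.045 kg/m³ = 45 mg/L.

45.0 mg/L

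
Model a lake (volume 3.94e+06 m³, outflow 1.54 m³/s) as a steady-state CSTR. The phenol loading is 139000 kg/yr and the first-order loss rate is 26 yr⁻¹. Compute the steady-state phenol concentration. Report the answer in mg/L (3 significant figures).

0.920 mg/L

Outflow Q = 1.54 m³/s × 3.156e+07 s/yr = 4.86e+07 m³/yr.
Steady-state CSTR mass balance: W = Q·C + k·V·C, so C = W/(Q + kV).
Q + kV = 4.86e+07 + 26·3.94e+06 = 1.51e+08 m³/yr.
C = 139000/1.51e+08 = 0.0009203 kg/m³ = 0.9203 mg/L.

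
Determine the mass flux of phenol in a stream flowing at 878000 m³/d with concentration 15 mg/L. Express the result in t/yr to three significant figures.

878000 m³/d = 10.16 m³/s.
Mass flux = Q·C = 10.16 m³/s × 15 g/m³ = 152.4 g/s.
= 152.4 g/s × 31.56 = 4810 t/yr.

4810 t/yr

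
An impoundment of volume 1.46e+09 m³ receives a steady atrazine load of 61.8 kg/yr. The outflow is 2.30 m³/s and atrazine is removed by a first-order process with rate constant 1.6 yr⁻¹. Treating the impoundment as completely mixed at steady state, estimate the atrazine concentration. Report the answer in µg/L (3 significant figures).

Outflow Q = 2.30 m³/s × 3.156e+07 s/yr = 7.258e+07 m³/yr.
Steady-state CSTR mass balance: W = Q·C + k·V·C, so C = W/(Q + kV).
Q + kV = 7.258e+07 + 1.6·1.46e+09 = 2.409e+09 m³/yr.
C = 61.8/2.409e+09 = 2.566e-08 kg/m³ = 2.566e-05 mg/L = 0.02566 µg/L.

0.0257 µg/L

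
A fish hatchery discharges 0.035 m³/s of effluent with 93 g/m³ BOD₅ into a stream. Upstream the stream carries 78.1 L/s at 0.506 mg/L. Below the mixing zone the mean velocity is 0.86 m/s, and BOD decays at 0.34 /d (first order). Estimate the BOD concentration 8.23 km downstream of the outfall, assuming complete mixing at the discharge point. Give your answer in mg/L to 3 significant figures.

28.1 mg/L

78.1 L/s = 0.0781 m³/s.
After complete mixing, C₀ = (0.035·93 + 0.0781·0.506) / 0.1131 = 29.13 mg/L.
Travel time t = 8230 m / 0.86 m/s = 9570 s = 0.1108 d.
C = 29.13·exp(−0.34·0.1108) = 29.13·0.963 = 28.05 mg/L.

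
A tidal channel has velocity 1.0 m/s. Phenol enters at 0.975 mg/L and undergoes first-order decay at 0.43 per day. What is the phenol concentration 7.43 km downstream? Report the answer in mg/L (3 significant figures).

0.940 mg/L

Travel time t = 7.43 km / 1.0 m/s = 7430/1.0 = 7430 s = 0.086 d.
First-order decay: C = 0.975·exp(−0.43·0.086) = 0.975·0.9637 = 0.9396 mg/L.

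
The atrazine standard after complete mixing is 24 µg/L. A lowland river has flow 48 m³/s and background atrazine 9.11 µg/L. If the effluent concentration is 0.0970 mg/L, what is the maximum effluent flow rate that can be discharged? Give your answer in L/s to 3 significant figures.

9.11 µg/L = 0.00911 mg/L.
24 µg/L = 0.024 mg/L.
Mass balance at complete mixing: C_std·(Q_w + Q_r) = Q_w·C_e + Q_r·C_b.
Rearranging, Q_w = Q_r·(C_std − C_b)/(C_e − C_std) = 48·(0.024 − 0.00911) / (0.097 − 0.024) = 9.791 m³/s.
= 9791 L/s.

9790 L/s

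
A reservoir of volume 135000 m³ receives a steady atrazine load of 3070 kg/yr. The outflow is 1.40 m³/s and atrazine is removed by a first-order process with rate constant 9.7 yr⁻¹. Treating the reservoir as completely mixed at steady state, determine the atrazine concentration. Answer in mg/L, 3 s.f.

Outflow Q = 1.40 m³/s × 3.156e+07 s/yr = 4.418e+07 m³/yr.
Steady-state CSTR mass balance: W = Q·C + k·V·C, so C = W/(Q + kV).
Q + kV = 4.418e+07 + 9.7·135000 = 4.549e+07 m³/yr.
C = 3070/4.549e+07 = 6.749e-05 kg/m³ = 0.06749 mg/L.

0.0675 mg/L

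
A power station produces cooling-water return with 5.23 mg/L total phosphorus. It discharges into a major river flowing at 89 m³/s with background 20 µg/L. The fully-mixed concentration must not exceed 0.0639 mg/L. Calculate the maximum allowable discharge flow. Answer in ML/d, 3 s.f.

20 µg/L = 0.02 mg/L.
Mass balance at complete mixing: C_std·(Q_w + Q_r) = Q_w·C_e + Q_r·C_b.
Rearranging, Q_w = Q_r·(C_std − C_b)/(C_e − C_std) = 89·(0.0639 − 0.02) / (5.23 − 0.0639) = 0.7563 m³/s.
= 65.34 ML/d.

65.3 ML/d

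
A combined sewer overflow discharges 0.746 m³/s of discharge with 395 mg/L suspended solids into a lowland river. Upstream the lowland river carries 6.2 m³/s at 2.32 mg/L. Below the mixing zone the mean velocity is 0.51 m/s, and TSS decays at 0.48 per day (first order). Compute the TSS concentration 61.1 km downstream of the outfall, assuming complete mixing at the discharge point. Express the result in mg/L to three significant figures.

22.9 mg/L

After complete mixing, C₀ = (0.746·395 + 6.2·2.32) / 6.946 = 44.49 mg/L.
Travel time t = 6.11e+04 m / 0.51 m/s = 1.198e+05 s = 1.387 d.
C = 44.49·exp(−0.48·1.387) = 44.49·0.514 = 22.87 mg/L.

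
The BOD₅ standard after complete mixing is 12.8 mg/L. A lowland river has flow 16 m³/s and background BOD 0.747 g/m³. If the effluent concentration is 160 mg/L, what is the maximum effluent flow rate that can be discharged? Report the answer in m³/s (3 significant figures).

1.31 m³/s

Mass balance at complete mixing: C_std·(Q_w + Q_r) = Q_w·C_e + Q_r·C_b.
Rearranging, Q_w = Q_r·(C_std − C_b)/(C_e − C_std) = 16·(12.8 − 0.747) / (160 − 12.8) = 1.31 m³/s.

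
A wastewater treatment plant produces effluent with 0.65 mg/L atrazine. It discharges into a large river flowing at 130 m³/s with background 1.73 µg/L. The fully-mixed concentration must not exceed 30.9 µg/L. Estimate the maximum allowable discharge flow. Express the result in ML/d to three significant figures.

529 ML/d

1.73 µg/L = 0.00173 mg/L.
30.9 µg/L = 0.0309 mg/L.
Mass balance at complete mixing: C_std·(Q_w + Q_r) = Q_w·C_e + Q_r·C_b.
Rearranging, Q_w = Q_r·(C_std − C_b)/(C_e − C_std) = 130·(0.0309 − 0.00173) / (0.65 − 0.0309) = 6.125 m³/s.
= 529.2 ML/d.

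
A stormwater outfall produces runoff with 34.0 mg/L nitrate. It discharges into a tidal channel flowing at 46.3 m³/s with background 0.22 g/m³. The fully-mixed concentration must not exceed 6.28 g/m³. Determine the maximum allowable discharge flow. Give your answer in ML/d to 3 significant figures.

Mass balance at complete mixing: C_std·(Q_w + Q_r) = Q_w·C_e + Q_r·C_b.
Rearranging, Q_w = Q_r·(C_std − C_b)/(C_e − C_std) = 46.3·(6.28 − 0.22) / (34 − 6.28) = 10.12 m³/s.
= 874.5 ML/d.

875 ML/d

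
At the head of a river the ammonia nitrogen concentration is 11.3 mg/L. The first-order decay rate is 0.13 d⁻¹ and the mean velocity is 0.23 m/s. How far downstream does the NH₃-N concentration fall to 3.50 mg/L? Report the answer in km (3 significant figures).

From C = C₀·e^(−kt), t = ln(C₀/C)/k = ln(11.3/3.50)/0.13 = 1.172/0.13 = 9.016 d.
Distance = v·t = 0.23 m/s × 7.79e+05 s = 1.792e+05 m = 179.2 km.

179 km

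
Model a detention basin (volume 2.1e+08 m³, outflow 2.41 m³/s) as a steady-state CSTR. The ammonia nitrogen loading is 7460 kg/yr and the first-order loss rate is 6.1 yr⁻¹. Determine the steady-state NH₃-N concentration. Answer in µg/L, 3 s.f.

Outflow Q = 2.41 m³/s × 3.156e+07 s/yr = 7.605e+07 m³/yr.
Steady-state CSTR mass balance: W = Q·C + k·V·C, so C = W/(Q + kV).
Q + kV = 7.605e+07 + 6.1·2.1e+08 = 1.357e+09 m³/yr.
C = 7460/1.357e+09 = 5.497e-06 kg/m³ = 0.005497 mg/L = 5.497 µg/L.

5.50 µg/L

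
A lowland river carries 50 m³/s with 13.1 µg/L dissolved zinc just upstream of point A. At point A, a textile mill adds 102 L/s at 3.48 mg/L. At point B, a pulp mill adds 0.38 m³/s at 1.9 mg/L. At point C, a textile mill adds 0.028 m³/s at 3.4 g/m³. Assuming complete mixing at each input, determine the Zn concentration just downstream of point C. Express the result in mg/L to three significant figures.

0.0362 mg/L

13.1 µg/L = 0.0131 mg/L.
102 L/s = 0.102 m³/s.
After input A: C = (50·0.0131 + 0.102·3.48) / 50.1 = 0.02016 mg/L.
After input B: C = (50.1·0.02016 + 0.38·1.9) / 50.48 = 0.03431 mg/L.
After input C: C = (50.48·0.03431 + 0.028·3.4) / 50.51 = 0.03617 mg/L.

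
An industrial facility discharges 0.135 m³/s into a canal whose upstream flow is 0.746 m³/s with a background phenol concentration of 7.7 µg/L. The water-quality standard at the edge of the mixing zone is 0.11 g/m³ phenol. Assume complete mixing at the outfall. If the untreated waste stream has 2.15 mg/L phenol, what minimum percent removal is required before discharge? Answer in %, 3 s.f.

68.6 %

7.7 µg/L = 0.0077 mg/L.
Mass balance: 0.11·0.881 = 0.135·Cₑ + 0.746·0.0077.
Cₑ = (0.09691 − 0.005744) / 0.135 = 0.6753 mg/L.
Required removal = 1 − 0.6753/2.15 = 68.59 %.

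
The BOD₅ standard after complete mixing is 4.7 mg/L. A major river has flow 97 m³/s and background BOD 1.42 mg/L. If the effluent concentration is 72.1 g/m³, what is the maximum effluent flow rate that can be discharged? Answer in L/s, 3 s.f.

Mass balance at complete mixing: C_std·(Q_w + Q_r) = Q_w·C_e + Q_r·C_b.
Rearranging, Q_w = Q_r·(C_std − C_b)/(C_e − C_std) = 97·(4.7 − 1.42) / (72.1 − 4.7) = 4.72 m³/s.
= 4720 L/s.

4720 L/s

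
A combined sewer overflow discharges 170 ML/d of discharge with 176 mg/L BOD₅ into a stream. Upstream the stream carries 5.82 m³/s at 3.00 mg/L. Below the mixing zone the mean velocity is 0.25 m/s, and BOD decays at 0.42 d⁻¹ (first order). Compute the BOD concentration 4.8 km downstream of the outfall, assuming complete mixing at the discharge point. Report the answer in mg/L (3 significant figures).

42.5 mg/L

170 ML/d = 1.968 m³/s.
After complete mixing, C₀ = (1.968·176 + 5.82·3) / 7.788 = 46.71 mg/L.
Travel time t = 4800 m / 0.25 m/s = 1.92e+04 s = 0.2222 d.
C = 46.71·exp(−0.42·0.2222) = 46.71·0.9109 = 42.55 mg/L.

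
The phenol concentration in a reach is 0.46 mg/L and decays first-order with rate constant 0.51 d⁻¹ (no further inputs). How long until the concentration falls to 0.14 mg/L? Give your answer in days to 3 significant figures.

2.33 d

t = ln(C₀/C)/k = ln(0.46/0.14)/0.51 = 1.19/0.51 = 2.333 d.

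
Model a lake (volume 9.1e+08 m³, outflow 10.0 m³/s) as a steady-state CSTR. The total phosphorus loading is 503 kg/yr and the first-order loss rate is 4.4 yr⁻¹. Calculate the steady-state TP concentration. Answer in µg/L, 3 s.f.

0.116 µg/L

Outflow Q = 10.0 m³/s × 3.156e+07 s/yr = 3.156e+08 m³/yr.
Steady-state CSTR mass balance: W = Q·C + k·V·C, so C = W/(Q + kV).
Q + kV = 3.156e+08 + 4.4·9.1e+08 = 4.32e+09 m³/yr.
C = 503/4.32e+09 = 1.164e-07 kg/m³ = 0.0001164 mg/L = 0.1164 µg/L.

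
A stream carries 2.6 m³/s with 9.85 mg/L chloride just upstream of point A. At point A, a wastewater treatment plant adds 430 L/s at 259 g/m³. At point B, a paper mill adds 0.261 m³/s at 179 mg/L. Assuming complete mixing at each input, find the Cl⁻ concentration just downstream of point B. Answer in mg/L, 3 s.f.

55.8 mg/L

430 L/s = 0.43 m³/s.
After input A: C = (2.6·9.85 + 0.43·259) / 3.03 = 45.21 mg/L.
After input B: C = (3.03·45.21 + 0.261·179) / 3.291 = 55.82 mg/L.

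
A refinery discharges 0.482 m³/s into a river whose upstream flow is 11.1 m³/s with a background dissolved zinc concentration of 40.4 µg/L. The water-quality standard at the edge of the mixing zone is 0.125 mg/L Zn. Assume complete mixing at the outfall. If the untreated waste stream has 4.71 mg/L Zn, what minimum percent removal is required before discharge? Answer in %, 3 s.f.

56.0 %

40.4 µg/L = 0.0404 mg/L.
Mass balance: 0.125·11.58 = 0.482·Cₑ + 11.1·0.0404.
Cₑ = (1.448 − 0.4484) / 0.482 = 2.073 mg/L.
Required removal = 1 − 2.073/4.71 = 55.98 %.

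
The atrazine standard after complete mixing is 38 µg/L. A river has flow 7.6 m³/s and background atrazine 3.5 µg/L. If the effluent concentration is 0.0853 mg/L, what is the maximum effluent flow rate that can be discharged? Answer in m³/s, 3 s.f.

5.54 m³/s

3.5 µg/L = 0.0035 mg/L.
38 µg/L = 0.038 mg/L.
Mass balance at complete mixing: C_std·(Q_w + Q_r) = Q_w·C_e + Q_r·C_b.
Rearranging, Q_w = Q_r·(C_std − C_b)/(C_e − C_std) = 7.6·(0.038 − 0.0035) / (0.0853 − 0.038) = 5.543 m³/s.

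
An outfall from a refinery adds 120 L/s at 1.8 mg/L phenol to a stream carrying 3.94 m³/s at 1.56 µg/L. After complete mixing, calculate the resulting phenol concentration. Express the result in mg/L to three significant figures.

120 L/s = 0.12 m³/s.
1.56 µg/L = 0.00156 mg/L.
Flow-weighted mixing gives C = (0.12·1.8 + 3.94·0.00156) / (0.12 + 3.94) = 0.2221/4.06 = 0.05472 mg/L.

0.0547 mg/L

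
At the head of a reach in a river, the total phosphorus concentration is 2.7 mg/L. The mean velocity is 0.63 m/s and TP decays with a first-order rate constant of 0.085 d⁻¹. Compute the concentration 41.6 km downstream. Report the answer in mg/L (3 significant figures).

2.53 mg/L

Travel time t = 41.6 km / 0.63 m/s = 4.16e+04/0.63 = 6.603e+04 s = 0.7643 d.
First-order decay: C = 2.7·exp(−0.085·0.7643) = 2.7·0.9371 = 2.53 mg/L.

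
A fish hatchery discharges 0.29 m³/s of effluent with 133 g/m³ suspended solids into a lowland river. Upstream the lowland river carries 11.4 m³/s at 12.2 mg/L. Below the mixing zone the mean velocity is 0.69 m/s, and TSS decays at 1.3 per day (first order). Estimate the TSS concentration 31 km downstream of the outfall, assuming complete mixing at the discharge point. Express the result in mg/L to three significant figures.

After complete mixing, C₀ = (0.29·133 + 11.4·12.2) / 11.69 = 15.2 mg/L.
Travel time t = 3.1e+04 m / 0.69 m/s = 4.493e+04 s = 0.52 d.
C = 15.2·exp(−1.3·0.52) = 15.2·0.5087 = 7.73 mg/L.

7.73 mg/L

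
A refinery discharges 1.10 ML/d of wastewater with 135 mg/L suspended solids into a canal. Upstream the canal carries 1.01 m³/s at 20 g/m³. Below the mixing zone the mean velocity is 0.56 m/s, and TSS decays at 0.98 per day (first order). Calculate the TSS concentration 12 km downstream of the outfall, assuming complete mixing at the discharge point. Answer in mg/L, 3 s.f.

16.8 mg/L

1.10 ML/d = 0.01273 m³/s.
After complete mixing, C₀ = (0.01273·135 + 1.01·20) / 1.023 = 21.43 mg/L.
Travel time t = 1.2e+04 m / 0.56 m/s = 2.143e+04 s = 0.248 d.
C = 21.43·exp(−0.98·0.248) = 21.43·0.7842 = 16.81 mg/L.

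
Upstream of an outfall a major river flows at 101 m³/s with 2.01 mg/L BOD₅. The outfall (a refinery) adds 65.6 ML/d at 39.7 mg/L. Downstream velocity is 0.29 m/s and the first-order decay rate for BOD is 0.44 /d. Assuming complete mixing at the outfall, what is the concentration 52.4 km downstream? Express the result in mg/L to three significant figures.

65.6 ML/d = 0.7593 m³/s.
After complete mixing, C₀ = (0.7593·39.7 + 101·2.01) / 101.8 = 2.291 mg/L.
Travel time t = 5.24e+04 m / 0.29 m/s = 1.807e+05 s = 2.091 d.
C = 2.291·exp(−0.44·2.091) = 2.291·0.3984 = 0.9129 mg/L.

0.913 mg/L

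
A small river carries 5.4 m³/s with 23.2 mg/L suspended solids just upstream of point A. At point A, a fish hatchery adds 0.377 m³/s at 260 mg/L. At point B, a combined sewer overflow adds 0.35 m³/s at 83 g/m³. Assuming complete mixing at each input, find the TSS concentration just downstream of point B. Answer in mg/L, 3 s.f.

After input A: C = (5.4·23.2 + 0.377·260) / 5.777 = 38.65 mg/L.
After input B: C = (5.777·38.65 + 0.35·83) / 6.127 = 41.19 mg/L.

41.2 mg/L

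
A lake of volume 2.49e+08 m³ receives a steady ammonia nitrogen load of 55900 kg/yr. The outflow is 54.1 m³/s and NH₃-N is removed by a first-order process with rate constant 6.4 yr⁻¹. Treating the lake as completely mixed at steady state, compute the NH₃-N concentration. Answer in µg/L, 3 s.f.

Outflow Q = 54.1 m³/s × 3.156e+07 s/yr = 1.707e+09 m³/yr.
Steady-state CSTR mass balance: W = Q·C + k·V·C, so C = W/(Q + kV).
Q + kV = 1.707e+09 + 6.4·2.49e+08 = 3.301e+09 m³/yr.
C = 55900/3.301e+09 = 1.693e-05 kg/m³ = 0.01693 mg/L = 16.93 µg/L.

16.9 µg/L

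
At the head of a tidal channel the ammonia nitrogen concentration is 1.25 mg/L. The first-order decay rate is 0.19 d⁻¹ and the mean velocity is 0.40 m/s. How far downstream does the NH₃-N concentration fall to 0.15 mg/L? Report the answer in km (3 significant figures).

386 km

From C = C₀·e^(−kt), t = ln(C₀/C)/k = ln(1.25/0.15)/0.19 = 2.12/0.19 = 11.16 d.
Distance = v·t = 0.40 m/s × 9.642e+05 s = 3.857e+05 m = 385.7 km.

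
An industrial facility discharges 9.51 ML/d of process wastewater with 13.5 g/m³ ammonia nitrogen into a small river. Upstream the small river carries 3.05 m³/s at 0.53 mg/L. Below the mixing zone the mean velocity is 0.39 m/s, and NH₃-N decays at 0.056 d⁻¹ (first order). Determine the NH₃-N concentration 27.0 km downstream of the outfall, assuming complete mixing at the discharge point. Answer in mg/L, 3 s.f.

0.939 mg/L

9.51 ML/d = 0.1101 m³/s.
After complete mixing, C₀ = (0.1101·13.5 + 3.05·0.53) / 3.16 = 0.9818 mg/L.
Travel time t = 2.7e+04 m / 0.39 m/s = 6.923e+04 s = 0.8013 d.
C = 0.9818·exp(−0.056·0.8013) = 0.9818·0.9561 = 0.9387 mg/L.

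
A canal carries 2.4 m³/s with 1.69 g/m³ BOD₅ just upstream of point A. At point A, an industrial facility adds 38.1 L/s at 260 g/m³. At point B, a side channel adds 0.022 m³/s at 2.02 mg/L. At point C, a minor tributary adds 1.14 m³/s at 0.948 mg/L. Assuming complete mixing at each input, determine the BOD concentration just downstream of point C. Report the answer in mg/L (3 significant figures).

4.19 mg/L

38.1 L/s = 0.0381 m³/s.
After input A: C = (2.4·1.69 + 0.0381·260) / 2.438 = 5.727 mg/L.
After input B: C = (2.438·5.727 + 0.022·2.02) / 2.46 = 5.693 mg/L.
After input C: C = (2.46·5.693 + 1.14·0.948) / 3.6 = 4.191 mg/L.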